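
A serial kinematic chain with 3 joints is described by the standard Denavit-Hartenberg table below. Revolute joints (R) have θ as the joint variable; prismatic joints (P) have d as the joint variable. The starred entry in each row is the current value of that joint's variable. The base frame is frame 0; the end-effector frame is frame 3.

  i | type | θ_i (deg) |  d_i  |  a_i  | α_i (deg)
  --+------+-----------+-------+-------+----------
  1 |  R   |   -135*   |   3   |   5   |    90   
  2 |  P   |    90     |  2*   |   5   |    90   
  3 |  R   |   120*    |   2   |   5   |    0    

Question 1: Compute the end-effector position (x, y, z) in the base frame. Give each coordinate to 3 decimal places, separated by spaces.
-9.426 -0.474 5.500

after link 1: o_1 = (-3.5355, -3.5355, 3.0000)
after link 2: o_2 = (-4.9497, -2.1213, 8.0000)
after link 3: o_3 = (-9.4258, -0.4737, 5.5000)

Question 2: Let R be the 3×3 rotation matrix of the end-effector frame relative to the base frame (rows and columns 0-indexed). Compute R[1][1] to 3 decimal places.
End-effector y-axis (col 1 of R) = (0.3536,-0.3536,-0.8660)
R[1][1] = -0.3536

-0.354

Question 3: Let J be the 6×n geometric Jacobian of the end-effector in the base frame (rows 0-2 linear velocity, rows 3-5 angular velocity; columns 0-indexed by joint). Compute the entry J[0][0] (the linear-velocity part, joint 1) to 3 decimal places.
0.474

axis z_0 = ẑ; lever o_n−o_0 = (-9.4258,-0.4737,5.5000)
cross product → J_v[:, 0] = (0.4737,-9.4258,0.0000)
J_ω[:, 0] = z_0
entry J[0][0] = 0.4737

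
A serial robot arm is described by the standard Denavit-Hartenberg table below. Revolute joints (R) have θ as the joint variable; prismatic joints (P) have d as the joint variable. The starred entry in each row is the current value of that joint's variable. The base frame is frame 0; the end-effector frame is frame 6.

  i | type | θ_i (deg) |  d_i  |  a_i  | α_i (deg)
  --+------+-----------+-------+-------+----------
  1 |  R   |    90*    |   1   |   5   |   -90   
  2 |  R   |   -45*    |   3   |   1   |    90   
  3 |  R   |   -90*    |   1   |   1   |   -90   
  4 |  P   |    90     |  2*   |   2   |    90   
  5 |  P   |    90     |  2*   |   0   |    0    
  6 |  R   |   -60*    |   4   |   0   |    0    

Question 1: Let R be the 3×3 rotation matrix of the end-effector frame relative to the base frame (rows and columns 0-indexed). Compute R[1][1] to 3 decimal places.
0.259

End-effector y-axis (col 1 of R) = (-0.0000,0.2588,0.9659)
R[1][1] = 0.2588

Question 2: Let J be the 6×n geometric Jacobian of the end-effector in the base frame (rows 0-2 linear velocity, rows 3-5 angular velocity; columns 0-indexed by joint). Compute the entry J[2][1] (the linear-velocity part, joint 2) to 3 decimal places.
-2.828

axis z_1 = (-1.0000,0.0000,0.0000); lever o_n−o_1 = (4.0000,2.8284,1.4142)
cross product → J_v[:, 1] = (-0.0000,1.4142,-2.8284)
J_ω[:, 1] = z_1
entry J[2][1] = -2.8284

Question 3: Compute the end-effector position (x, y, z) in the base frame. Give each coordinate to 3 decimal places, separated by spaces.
after link 1: o_1 = (0.0000, 5.0000, 1.0000)
after link 2: o_2 = (-3.0000, 5.7071, 1.7071)
after link 3: o_3 = (-2.0000, 5.0000, 2.4142)
after link 4: o_4 = (-2.0000, 7.8284, 2.4142)
after link 5: o_5 = (0.0000, 7.8284, 2.4142)
after link 6: o_6 = (4.0000, 7.8284, 2.4142)

4.000 7.828 2.414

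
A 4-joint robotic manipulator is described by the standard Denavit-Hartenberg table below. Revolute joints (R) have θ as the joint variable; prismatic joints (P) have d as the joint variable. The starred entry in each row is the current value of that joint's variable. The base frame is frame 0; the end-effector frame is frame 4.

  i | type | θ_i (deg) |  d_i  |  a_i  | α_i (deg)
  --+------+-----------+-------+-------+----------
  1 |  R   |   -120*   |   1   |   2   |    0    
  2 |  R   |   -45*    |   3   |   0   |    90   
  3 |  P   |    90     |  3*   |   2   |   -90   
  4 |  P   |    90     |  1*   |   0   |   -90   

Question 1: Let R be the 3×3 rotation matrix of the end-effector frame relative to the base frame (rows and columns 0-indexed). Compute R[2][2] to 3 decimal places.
-1.000

End-effector z-axis (col 2 of R) = (0.0000,0.0000,-1.0000)
R[2][2] = -1.0000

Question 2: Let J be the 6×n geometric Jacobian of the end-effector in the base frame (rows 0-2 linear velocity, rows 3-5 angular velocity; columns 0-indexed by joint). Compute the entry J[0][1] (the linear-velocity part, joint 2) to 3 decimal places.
-3.157

axis z_1 = (0.0000,0.0000,1.0000); lever o_n−o_1 = (0.1895,3.1566,5.0000)
cross product → J_v[:, 1] = (-3.1566,0.1895,0.0000)
J_ω[:, 1] = z_1
entry J[0][1] = -3.1566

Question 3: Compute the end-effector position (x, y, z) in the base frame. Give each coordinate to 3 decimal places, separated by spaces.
-0.811 1.425 6.000

after link 1: o_1 = (-1.0000, -1.7321, 1.0000)
after link 2: o_2 = (-1.0000, -1.7321, 4.0000)
after link 3: o_3 = (-1.7765, 1.1657, 6.0000)
after link 4: o_4 = (-0.8105, 1.4245, 6.0000)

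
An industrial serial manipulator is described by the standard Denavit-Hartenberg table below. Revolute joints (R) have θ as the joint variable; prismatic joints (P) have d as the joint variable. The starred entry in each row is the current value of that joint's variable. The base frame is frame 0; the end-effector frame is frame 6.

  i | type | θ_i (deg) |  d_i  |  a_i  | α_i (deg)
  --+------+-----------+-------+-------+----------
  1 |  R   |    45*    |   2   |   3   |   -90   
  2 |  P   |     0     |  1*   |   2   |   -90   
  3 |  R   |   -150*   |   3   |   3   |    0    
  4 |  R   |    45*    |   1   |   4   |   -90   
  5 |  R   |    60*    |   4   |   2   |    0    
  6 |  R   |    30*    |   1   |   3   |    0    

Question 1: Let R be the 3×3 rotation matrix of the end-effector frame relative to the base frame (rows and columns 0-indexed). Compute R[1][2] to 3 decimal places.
0.866

End-effector z-axis (col 2 of R) = (0.5000,0.8660,-0.0000)
R[1][2] = 0.8660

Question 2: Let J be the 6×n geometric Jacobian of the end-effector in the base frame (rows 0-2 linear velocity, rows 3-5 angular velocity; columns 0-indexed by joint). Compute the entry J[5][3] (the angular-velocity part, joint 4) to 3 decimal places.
axis z_3 = (-0.0000,0.0000,-1.0000); lever o_n−o_3 = (-1.8301,6.8301,3.7321)
cross product → J_v[:, 3] = (6.8301,1.8301,-0.0000)
J_ω[:, 3] = z_3
entry J[5][3] = -1.0000

-1.000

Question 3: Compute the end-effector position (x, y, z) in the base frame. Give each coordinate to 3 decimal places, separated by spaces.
-1.899 10.296 2.732

after link 1: o_1 = (2.1213, 2.1213, 2.0000)
after link 2: o_2 = (2.8284, 4.2426, 2.0000)
after link 3: o_3 = (-0.0694, 3.4662, -1.0000)
after link 4: o_4 = (-3.5335, 5.4662, -2.0000)
after link 5: o_5 = (-2.3995, 9.4303, -0.2679)
after link 6: o_6 = (-1.8995, 10.2963, 2.7321)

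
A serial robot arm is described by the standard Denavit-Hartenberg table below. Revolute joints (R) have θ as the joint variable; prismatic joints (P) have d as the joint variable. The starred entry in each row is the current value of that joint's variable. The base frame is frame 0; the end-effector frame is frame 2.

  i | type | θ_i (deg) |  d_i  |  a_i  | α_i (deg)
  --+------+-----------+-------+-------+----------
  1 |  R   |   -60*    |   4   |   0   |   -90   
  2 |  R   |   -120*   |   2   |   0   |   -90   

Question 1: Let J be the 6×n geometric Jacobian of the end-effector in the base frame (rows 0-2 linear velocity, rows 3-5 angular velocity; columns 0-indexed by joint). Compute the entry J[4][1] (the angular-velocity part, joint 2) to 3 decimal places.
axis z_1 = (0.8660,0.5000,0.0000); lever o_n−o_1 = (1.7321,1.0000,0.0000)
cross product → J_v[:, 1] = (-0.0000,0.0000,0.0000)
J_ω[:, 1] = z_1
entry J[4][1] = 0.5000

0.500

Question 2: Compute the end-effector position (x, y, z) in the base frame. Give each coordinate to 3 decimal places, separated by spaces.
1.732 1.000 4.000

after link 1: o_1 = (0.0000, 0.0000, 4.0000)
after link 2: o_2 = (1.7321, 1.0000, 4.0000)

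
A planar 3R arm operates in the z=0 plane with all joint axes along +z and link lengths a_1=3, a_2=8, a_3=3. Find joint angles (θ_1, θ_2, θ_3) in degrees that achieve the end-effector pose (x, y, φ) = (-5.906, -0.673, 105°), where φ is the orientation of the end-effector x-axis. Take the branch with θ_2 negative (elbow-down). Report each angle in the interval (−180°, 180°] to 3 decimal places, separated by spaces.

wrist centre = target − a_3·(cos φ, sin φ) = (-5.1295, -3.5708)
cos θ_2 = (39.0627−3²−8²)/(2·3·8) = -0.7070; θ_2 = -134.9936° (elbow-down)
β = atan2(-3.5708,-5.1295) = -145.1575°; ψ = atan2(-5.6575,-2.6562) = -115.1503°
θ_1 = β − ψ = -30.0071°
θ_3 = φ − θ_1 − θ_2 = -89.9993° (wrapped to (-180°,180°])

-30.007 -134.994 -89.999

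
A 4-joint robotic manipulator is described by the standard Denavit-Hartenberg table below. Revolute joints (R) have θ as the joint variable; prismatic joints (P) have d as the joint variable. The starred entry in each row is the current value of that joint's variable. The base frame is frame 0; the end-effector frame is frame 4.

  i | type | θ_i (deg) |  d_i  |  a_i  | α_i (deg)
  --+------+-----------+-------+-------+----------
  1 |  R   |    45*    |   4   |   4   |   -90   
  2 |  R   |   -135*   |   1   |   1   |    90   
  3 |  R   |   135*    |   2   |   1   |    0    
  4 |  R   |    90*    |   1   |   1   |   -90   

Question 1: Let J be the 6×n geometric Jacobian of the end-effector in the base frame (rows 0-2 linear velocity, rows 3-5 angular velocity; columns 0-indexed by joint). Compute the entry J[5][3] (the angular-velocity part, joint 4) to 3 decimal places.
-0.707

axis z_3 = (-0.5000,-0.5000,-0.7071); lever o_n−o_3 = (0.3536,-0.6464,-1.2071)
cross product → J_v[:, 3] = (0.1464,-0.8536,0.5000)
J_ω[:, 3] = z_3
entry J[5][3] = -0.7071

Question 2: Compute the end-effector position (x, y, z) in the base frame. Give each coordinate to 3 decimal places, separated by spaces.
0.828 2.243 1.586

after link 1: o_1 = (2.8284, 2.8284, 4.0000)
after link 2: o_2 = (1.6213, 3.0355, 4.7071)
after link 3: o_3 = (0.4749, 2.8891, 2.7929)
after link 4: o_4 = (0.8284, 2.2426, 1.5858)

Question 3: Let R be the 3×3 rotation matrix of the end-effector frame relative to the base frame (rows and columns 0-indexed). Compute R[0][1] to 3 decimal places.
End-effector y-axis (col 1 of R) = (0.5000,0.5000,0.7071)
R[0][1] = 0.5000

0.500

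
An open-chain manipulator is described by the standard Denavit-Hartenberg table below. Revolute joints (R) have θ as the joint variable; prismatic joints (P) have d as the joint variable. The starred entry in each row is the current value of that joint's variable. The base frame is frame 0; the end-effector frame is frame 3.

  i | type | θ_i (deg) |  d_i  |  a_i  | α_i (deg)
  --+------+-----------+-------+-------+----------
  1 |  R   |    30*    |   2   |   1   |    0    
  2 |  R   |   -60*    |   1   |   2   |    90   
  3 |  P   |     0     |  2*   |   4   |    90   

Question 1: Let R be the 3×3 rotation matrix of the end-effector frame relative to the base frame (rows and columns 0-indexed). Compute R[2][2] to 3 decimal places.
-1.000

End-effector z-axis (col 2 of R) = (-0.0000,-0.0000,-1.0000)
R[2][2] = -1.0000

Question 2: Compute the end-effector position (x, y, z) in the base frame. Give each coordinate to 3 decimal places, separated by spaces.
after link 1: o_1 = (0.8660, 0.5000, 2.0000)
after link 2: o_2 = (2.5981, -0.5000, 3.0000)
after link 3: o_3 = (5.0622, -4.2321, 3.0000)

5.062 -4.232 3.000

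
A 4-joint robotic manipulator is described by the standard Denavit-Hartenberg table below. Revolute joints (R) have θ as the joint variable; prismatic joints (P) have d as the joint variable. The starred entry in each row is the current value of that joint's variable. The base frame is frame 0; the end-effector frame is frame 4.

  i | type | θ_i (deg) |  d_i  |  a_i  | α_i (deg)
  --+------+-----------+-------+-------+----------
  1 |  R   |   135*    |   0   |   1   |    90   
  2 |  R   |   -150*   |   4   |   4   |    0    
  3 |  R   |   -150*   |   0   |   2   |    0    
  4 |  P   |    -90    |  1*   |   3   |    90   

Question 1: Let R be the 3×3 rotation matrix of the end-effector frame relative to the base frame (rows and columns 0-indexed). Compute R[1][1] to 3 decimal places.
0.707

End-effector y-axis (col 1 of R) = (0.7071,0.7071,0.0000)
R[1][1] = 0.7071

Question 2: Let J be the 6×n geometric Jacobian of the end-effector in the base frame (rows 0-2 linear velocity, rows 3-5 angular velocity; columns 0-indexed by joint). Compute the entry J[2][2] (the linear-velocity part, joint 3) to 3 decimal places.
3.598

axis z_2 = (0.7071,0.7071,0.0000); lever o_n−o_2 = (-1.8371,3.2513,0.2321)
cross product → J_v[:, 2] = (0.1641,-0.1641,3.5981)
J_ω[:, 2] = z_2
entry J[2][2] = 3.5981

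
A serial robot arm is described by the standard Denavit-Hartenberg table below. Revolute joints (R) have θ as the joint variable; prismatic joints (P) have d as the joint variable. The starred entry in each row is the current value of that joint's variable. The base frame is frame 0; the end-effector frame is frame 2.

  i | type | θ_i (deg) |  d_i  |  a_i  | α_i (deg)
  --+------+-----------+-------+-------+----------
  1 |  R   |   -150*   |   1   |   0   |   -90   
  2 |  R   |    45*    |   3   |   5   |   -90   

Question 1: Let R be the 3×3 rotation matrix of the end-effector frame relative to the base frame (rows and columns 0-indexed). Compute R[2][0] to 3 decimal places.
-0.707

End-effector x-axis (col 0 of R) = (-0.6124,-0.3536,-0.7071)
R[2][0] = -0.7071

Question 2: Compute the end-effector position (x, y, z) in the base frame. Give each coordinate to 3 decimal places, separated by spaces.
after link 1: o_1 = (0.0000, 0.0000, 1.0000)
after link 2: o_2 = (-1.5619, -4.3658, -2.5355)

-1.562 -4.366 -2.536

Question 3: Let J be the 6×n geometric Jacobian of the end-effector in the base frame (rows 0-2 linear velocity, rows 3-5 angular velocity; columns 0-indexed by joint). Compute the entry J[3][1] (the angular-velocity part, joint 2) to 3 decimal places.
0.500

axis z_1 = (0.5000,-0.8660,0.0000); lever o_n−o_1 = (-1.5619,-4.3658,-3.5355)
cross product → J_v[:, 1] = (3.0619,1.7678,-3.5355)
J_ω[:, 1] = z_1
entry J[3][1] = 0.5000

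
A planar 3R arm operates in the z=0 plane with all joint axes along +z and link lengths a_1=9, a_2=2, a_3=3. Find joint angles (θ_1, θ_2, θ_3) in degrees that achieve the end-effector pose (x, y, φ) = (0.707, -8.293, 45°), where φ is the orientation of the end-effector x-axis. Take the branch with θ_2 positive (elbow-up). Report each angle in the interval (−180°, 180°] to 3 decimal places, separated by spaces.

-105.466 44.994 105.472

wrist centre = target − a_3·(cos φ, sin φ) = (-1.4143, -10.4143)
cos θ_2 = (110.4584−9²−2²)/(2·9·2) = 0.7072; θ_2 = 44.9943° (elbow-up)
β = atan2(-10.4143,-1.4143) = -97.7338°; ψ = atan2(1.4141,10.4144) = 7.7324°
θ_1 = β − ψ = -105.4662°
θ_3 = φ − θ_1 − θ_2 = 105.4718° (wrapped to (-180°,180°])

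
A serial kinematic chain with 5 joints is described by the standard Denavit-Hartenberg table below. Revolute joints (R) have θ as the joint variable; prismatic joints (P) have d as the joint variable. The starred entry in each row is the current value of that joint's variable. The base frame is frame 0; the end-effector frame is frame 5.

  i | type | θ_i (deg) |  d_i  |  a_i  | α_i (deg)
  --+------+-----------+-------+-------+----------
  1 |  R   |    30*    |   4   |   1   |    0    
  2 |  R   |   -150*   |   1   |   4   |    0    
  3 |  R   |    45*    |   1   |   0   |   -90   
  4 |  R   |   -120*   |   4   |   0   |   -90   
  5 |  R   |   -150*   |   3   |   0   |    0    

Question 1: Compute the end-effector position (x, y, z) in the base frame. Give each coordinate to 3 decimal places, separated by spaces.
after link 1: o_1 = (0.8660, 0.5000, 4.0000)
after link 2: o_2 = (-1.1340, -2.9641, 5.0000)
after link 3: o_3 = (-1.1340, -2.9641, 6.0000)
after link 4: o_4 = (2.7297, -1.9288, 6.0000)
after link 5: o_5 = (3.4022, -4.4384, 7.5000)

3.402 -4.438 7.500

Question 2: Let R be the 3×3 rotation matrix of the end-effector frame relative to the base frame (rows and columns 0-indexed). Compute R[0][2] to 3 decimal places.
End-effector z-axis (col 2 of R) = (0.2241,-0.8365,0.5000)
R[0][2] = 0.2241

0.224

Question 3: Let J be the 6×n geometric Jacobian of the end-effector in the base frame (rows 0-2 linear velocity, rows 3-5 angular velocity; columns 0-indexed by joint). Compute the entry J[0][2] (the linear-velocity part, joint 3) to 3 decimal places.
axis z_2 = (0.0000,0.0000,1.0000); lever o_n−o_2 = (4.5361,-1.4743,2.5000)
cross product → J_v[:, 2] = (1.4743,4.5361,-0.0000)
J_ω[:, 2] = z_2
entry J[0][2] = 1.4743

1.474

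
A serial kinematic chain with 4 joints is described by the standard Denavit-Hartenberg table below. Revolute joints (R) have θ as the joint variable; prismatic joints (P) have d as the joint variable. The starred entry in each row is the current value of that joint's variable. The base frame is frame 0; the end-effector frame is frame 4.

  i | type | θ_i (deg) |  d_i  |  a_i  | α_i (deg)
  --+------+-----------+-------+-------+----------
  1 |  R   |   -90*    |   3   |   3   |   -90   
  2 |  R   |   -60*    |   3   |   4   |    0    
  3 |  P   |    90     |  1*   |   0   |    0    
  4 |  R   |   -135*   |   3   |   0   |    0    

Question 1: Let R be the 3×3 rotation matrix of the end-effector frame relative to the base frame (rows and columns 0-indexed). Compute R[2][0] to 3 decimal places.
End-effector x-axis (col 0 of R) = (-0.0000,0.2588,0.9659)
R[2][0] = 0.9659

0.966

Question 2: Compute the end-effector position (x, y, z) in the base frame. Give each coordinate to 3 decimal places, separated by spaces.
7.000 -5.000 6.464

after link 1: o_1 = (0.0000, -3.0000, 3.0000)
after link 2: o_2 = (3.0000, -5.0000, 6.4641)
after link 3: o_3 = (4.0000, -5.0000, 6.4641)
after link 4: o_4 = (7.0000, -5.0000, 6.4641)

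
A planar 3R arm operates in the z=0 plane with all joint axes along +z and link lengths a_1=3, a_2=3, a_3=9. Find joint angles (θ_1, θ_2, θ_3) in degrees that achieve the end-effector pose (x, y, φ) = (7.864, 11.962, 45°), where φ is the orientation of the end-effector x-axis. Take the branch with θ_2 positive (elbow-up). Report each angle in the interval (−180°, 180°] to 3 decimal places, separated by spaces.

wrist centre = target − a_3·(cos φ, sin φ) = (1.5000, 5.5980)
cos θ_2 = (33.5882−3²−3²)/(2·3·3) = 0.8660; θ_2 = 30.0019° (elbow-up)
β = atan2(5.5980,1.5000) = 74.9995°; ψ = atan2(1.5001,5.5980) = 15.0010°
θ_1 = β − ψ = 59.9986°
θ_3 = φ − θ_1 − θ_2 = -45.0005° (wrapped to (-180°,180°])

59.999 30.002 -45.000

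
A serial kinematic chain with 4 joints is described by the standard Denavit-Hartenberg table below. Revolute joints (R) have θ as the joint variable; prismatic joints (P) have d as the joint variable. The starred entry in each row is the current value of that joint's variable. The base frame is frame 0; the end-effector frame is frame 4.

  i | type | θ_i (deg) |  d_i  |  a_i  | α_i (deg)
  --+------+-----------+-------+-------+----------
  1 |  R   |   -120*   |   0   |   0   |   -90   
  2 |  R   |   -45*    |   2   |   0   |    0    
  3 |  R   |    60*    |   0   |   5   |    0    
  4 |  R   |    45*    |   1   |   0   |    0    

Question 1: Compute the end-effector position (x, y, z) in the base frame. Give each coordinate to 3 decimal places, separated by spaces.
after link 1: o_1 = (0.0000, 0.0000, 0.0000)
after link 2: o_2 = (1.7321, -1.0000, 0.0000)
after link 3: o_3 = (-0.6828, -5.1826, -1.2941)
after link 4: o_4 = (0.1833, -5.6826, -1.2941)

0.183 -5.683 -1.294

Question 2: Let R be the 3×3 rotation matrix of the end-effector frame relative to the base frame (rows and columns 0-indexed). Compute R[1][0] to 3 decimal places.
-0.433

End-effector x-axis (col 0 of R) = (-0.2500,-0.4330,-0.8660)
R[1][0] = -0.4330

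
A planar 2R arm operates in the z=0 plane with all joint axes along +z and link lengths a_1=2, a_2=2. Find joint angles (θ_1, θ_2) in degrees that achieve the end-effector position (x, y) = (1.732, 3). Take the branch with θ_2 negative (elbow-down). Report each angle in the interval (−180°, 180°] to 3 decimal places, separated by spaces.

90.001 -60.001

cos θ_2 = (11.9998−2²−2²)/(2·2·2) = 0.5000; θ_2 = -60.0015° (elbow-down)
β = atan2(3.0000,1.7320) = 60.0007°; ψ = atan2(-1.7321,3.0000) = -30.0007°
θ_1 = β − ψ = 90.0015°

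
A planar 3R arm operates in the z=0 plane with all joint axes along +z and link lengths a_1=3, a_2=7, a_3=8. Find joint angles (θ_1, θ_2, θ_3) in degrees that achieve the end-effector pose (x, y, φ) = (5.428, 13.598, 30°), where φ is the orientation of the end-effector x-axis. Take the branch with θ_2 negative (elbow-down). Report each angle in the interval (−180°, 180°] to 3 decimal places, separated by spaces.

120.003 -30.002 -60.001

wrist centre = target − a_3·(cos φ, sin φ) = (-1.5002, 9.5980)
cos θ_2 = (94.3722−3²−7²)/(2·3·7) = 0.8660; θ_2 = -30.0023° (elbow-down)
β = atan2(9.5980,-1.5002) = 98.8837°; ψ = atan2(-3.5002,9.0620) = -21.1192°
θ_1 = β − ψ = 120.0029°
θ_3 = φ − θ_1 − θ_2 = -60.0006° (wrapped to (-180°,180°])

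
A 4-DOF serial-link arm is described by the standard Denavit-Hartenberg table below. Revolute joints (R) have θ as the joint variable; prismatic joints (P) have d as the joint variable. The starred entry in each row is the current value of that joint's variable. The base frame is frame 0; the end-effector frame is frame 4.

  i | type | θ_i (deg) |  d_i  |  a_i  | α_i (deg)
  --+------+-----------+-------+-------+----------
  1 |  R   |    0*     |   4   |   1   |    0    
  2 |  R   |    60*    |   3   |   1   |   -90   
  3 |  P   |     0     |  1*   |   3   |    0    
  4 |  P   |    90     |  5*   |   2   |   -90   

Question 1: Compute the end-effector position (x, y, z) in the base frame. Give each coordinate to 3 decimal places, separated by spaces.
after link 1: o_1 = (1.0000, 0.0000, 4.0000)
after link 2: o_2 = (1.5000, 0.8660, 7.0000)
after link 3: o_3 = (2.1340, 3.9641, 7.0000)
after link 4: o_4 = (-2.1962, 6.4641, 5.0000)

-2.196 6.464 5.000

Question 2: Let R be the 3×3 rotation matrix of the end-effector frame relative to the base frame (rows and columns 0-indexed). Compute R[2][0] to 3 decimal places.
-1.000

End-effector x-axis (col 0 of R) = (-0.0000,0.0000,-1.0000)
R[2][0] = -1.0000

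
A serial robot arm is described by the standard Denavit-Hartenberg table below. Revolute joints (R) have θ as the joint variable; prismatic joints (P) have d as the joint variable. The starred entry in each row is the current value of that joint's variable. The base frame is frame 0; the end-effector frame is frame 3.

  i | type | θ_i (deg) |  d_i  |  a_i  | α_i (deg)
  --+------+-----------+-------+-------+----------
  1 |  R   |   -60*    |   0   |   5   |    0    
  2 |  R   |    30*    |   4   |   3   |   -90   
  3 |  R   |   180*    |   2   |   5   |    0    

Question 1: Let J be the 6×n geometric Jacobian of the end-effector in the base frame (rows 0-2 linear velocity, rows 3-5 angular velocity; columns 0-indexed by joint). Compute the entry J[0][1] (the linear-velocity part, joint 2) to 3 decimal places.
axis z_1 = (0.0000,0.0000,1.0000); lever o_n−o_1 = (-0.7321,2.7321,4.0000)
cross product → J_v[:, 1] = (-2.7321,-0.7321,0.0000)
J_ω[:, 1] = z_1
entry J[0][1] = -2.7321

-2.732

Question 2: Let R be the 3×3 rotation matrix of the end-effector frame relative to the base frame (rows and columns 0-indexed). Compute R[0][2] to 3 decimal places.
0.500

End-effector z-axis (col 2 of R) = (0.5000,0.8660,0.0000)
R[0][2] = 0.5000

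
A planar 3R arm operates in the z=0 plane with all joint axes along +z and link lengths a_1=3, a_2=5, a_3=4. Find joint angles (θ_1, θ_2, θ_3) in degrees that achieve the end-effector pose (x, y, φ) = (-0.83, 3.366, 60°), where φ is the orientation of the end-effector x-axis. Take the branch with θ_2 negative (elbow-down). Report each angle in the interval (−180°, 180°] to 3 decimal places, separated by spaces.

-59.995 -150.003 -90.002

wrist centre = target − a_3·(cos φ, sin φ) = (-2.8300, -0.0981)
cos θ_2 = (8.0185−3²−5²)/(2·3·5) = -0.8660; θ_2 = -150.0027° (elbow-down)
β = atan2(-0.0981,-2.8300) = -178.0146°; ψ = atan2(-2.4998,-1.3302) = -118.0193°
θ_1 = β − ψ = -59.9953°
θ_3 = φ − θ_1 − θ_2 = -90.0020° (wrapped to (-180°,180°])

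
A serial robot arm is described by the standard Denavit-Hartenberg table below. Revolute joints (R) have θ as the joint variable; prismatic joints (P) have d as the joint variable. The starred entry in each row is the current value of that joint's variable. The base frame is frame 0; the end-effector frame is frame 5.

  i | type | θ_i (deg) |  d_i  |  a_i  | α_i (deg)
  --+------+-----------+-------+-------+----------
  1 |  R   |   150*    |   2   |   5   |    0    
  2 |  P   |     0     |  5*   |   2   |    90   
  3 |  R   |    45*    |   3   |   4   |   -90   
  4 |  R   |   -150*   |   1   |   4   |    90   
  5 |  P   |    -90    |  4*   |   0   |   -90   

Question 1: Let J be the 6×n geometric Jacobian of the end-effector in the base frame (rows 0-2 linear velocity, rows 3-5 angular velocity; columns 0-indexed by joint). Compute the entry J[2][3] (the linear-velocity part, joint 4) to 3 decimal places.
-1.035

axis z_3 = (0.6124,-0.3536,0.7071); lever o_n−o_3 = (3.2264,-3.5534,-3.1566)
cross product → J_v[:, 3] = (3.6286,4.2144,-1.0353)
J_ω[:, 3] = z_3
entry J[2][3] = -1.0353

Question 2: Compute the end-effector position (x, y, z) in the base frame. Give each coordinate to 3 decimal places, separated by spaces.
-3.785 3.959 6.672

after link 1: o_1 = (-4.3301, 2.5000, 2.0000)
after link 2: o_2 = (-6.0622, 3.5000, 7.0000)
after link 3: o_3 = (-7.0117, 7.5123, 9.8284)
after link 4: o_4 = (-3.2780, 7.6660, 8.0860)
after link 5: o_5 = (-3.7853, 3.9589, 6.6718)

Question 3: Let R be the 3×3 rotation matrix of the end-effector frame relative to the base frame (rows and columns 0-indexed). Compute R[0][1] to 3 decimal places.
End-effector y-axis (col 1 of R) = (0.1268,0.9268,0.3536)
R[0][1] = 0.1268

0.127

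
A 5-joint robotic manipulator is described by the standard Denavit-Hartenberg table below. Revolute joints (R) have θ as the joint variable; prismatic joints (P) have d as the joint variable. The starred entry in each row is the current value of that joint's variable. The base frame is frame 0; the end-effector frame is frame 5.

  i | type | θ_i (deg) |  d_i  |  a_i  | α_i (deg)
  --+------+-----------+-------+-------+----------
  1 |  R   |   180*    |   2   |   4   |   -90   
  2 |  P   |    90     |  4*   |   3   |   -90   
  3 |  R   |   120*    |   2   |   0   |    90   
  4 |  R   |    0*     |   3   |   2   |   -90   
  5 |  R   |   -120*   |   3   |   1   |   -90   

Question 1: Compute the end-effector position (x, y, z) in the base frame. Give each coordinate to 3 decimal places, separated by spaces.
1.000 -0.768 -3.598

after link 1: o_1 = (-4.0000, 0.0000, 2.0000)
after link 2: o_2 = (-4.0000, -4.0000, -1.0000)
after link 3: o_3 = (-2.0000, -4.0000, -1.0000)
after link 4: o_4 = (-2.0000, -0.7679, -2.5981)
after link 5: o_5 = (1.0000, -0.7679, -3.5981)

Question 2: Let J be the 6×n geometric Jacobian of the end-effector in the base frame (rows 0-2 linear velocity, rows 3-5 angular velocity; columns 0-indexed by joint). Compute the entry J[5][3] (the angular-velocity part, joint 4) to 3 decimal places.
-0.866

axis z_3 = (0.0000,0.5000,-0.8660); lever o_n−o_3 = (3.0000,3.2321,-2.5981)
cross product → J_v[:, 3] = (1.5000,-2.5981,-1.5000)
J_ω[:, 3] = z_3
entry J[5][3] = -0.8660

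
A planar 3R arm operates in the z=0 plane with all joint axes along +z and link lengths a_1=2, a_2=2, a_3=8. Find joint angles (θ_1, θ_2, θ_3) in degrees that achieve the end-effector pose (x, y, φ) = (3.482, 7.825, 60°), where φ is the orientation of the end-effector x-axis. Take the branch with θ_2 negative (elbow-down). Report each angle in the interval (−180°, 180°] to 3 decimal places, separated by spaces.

-164.994 -149.989 14.983

wrist centre = target − a_3·(cos φ, sin φ) = (-0.5180, 0.8968)
cos θ_2 = (1.0726−2²−2²)/(2·2·2) = -0.8659; θ_2 = -149.9889° (elbow-down)
β = atan2(0.8968,-0.5180) = 120.0112°; ψ = atan2(-1.0003,0.2681) = -74.9945°
θ_1 = β − ψ = 195.0057°
θ_3 = φ − θ_1 − θ_2 = 14.9833° (wrapped to (-180°,180°])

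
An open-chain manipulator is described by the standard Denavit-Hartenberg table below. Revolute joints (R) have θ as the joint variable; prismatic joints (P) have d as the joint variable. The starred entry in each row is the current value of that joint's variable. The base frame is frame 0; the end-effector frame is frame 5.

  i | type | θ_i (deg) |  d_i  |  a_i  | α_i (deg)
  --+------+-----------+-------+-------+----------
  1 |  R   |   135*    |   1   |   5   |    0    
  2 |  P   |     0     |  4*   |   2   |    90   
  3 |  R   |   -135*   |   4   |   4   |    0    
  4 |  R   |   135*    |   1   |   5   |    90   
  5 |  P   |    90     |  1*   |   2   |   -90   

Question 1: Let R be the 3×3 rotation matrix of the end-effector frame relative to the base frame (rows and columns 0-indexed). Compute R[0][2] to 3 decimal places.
End-effector z-axis (col 2 of R) = (0.7071,-0.7071,-0.0000)
R[0][2] = 0.7071

0.707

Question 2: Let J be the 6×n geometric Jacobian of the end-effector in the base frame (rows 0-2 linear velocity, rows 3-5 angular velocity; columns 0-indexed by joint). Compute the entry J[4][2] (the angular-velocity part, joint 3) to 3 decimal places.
axis z_2 = (0.7071,0.7071,0.0000); lever o_n−o_2 = (3.4142,6.4853,-3.8284)
cross product → J_v[:, 2] = (-2.7071,2.7071,2.1716)
J_ω[:, 2] = z_2
entry J[4][2] = 0.7071

0.707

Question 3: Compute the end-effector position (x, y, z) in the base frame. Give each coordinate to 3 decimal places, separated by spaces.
after link 1: o_1 = (-3.5355, 3.5355, 1.0000)
after link 2: o_2 = (-4.9497, 4.9497, 5.0000)
after link 3: o_3 = (-0.1213, 5.7782, 2.1716)
after link 4: o_4 = (-2.9497, 10.0208, 2.1716)
after link 5: o_5 = (-1.5355, 11.4350, 1.1716)

-1.536 11.435 1.172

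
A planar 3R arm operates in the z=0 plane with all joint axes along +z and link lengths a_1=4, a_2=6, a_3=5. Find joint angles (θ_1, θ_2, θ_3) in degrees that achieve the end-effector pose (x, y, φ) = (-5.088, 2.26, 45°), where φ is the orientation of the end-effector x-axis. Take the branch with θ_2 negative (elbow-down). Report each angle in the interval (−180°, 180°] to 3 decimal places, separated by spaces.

-134.993 -60.011 -119.997

wrist centre = target − a_3·(cos φ, sin φ) = (-8.6235, -1.2755)
cos θ_2 = (75.9923−4²−6²)/(2·4·6) = 0.4998; θ_2 = -60.0106° (elbow-down)
β = atan2(-1.2755,-8.6235) = -171.5862°; ψ = atan2(-5.1967,6.9990) = -36.5935°
θ_1 = β − ψ = -134.9928°
θ_3 = φ − θ_1 − θ_2 = -119.9967° (wrapped to (-180°,180°])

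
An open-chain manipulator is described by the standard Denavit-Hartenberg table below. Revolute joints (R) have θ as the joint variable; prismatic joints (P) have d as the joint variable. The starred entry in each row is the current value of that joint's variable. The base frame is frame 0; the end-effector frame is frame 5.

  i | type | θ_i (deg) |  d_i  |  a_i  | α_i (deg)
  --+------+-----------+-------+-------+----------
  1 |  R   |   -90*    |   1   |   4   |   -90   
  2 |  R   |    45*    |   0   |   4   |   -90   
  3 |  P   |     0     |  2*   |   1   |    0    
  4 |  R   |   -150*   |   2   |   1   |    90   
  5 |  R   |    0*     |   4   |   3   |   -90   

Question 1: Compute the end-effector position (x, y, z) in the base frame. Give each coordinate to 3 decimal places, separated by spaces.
-1.464 -0.843 -1.500

after link 1: o_1 = (0.0000, -4.0000, 1.0000)
after link 2: o_2 = (0.0000, -6.8284, -1.8284)
after link 3: o_3 = (0.0000, -6.1213, -3.9497)
after link 4: o_4 = (0.5000, -4.0947, -4.7516)
after link 5: o_5 = (-1.4641, -0.8434, -1.5003)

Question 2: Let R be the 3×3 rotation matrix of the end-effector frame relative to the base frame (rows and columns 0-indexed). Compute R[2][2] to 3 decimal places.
-0.707

End-effector z-axis (col 2 of R) = (0.0000,0.7071,-0.7071)
R[2][2] = -0.7071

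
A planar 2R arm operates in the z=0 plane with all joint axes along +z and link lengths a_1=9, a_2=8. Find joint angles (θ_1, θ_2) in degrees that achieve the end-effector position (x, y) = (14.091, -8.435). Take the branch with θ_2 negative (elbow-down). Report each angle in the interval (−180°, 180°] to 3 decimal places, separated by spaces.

cos θ_2 = (269.7055−9²−8²)/(2·9·8) = 0.8660; θ_2 = -30.0017° (elbow-down)
β = atan2(-8.4350,14.0910) = -30.9051°; ψ = atan2(-4.0002,15.9281) = -14.0978°
θ_1 = β − ψ = -16.8073°

-16.807 -30.002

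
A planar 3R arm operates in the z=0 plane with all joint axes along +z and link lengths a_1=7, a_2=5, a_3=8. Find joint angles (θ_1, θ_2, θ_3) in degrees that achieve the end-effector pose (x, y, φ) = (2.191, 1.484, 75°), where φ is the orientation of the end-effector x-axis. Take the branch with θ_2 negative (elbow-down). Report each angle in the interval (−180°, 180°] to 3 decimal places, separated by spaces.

-44.996 -120.005 -119.999

wrist centre = target − a_3·(cos φ, sin φ) = (0.1204, -6.2434)
cos θ_2 = (38.9946−7²−5²)/(2·7·5) = -0.5001; θ_2 = -120.0051° (elbow-down)
β = atan2(-6.2434,0.1204) = -88.8948°; ψ = atan2(-4.3299,4.4996) = -43.8989°
θ_1 = β − ψ = -44.9959°
θ_3 = φ − θ_1 − θ_2 = -119.9990° (wrapped to (-180°,180°])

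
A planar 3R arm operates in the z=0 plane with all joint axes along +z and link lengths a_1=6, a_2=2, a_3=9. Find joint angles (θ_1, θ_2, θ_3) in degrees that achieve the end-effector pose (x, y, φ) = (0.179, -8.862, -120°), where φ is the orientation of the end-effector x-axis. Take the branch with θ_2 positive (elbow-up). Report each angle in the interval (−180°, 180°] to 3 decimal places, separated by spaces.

-29.997 134.987 135.009

wrist centre = target − a_3·(cos φ, sin φ) = (4.6790, -1.0678)
cos θ_2 = (23.0332−6²−2²)/(2·6·2) = -0.7070; θ_2 = 134.9874° (elbow-up)
β = atan2(-1.0678,4.6790) = -12.8550°; ψ = atan2(1.4145,4.5861) = 17.1417°
θ_1 = β − ψ = -29.9968°
θ_3 = φ − θ_1 − θ_2 = 135.0094° (wrapped to (-180°,180°])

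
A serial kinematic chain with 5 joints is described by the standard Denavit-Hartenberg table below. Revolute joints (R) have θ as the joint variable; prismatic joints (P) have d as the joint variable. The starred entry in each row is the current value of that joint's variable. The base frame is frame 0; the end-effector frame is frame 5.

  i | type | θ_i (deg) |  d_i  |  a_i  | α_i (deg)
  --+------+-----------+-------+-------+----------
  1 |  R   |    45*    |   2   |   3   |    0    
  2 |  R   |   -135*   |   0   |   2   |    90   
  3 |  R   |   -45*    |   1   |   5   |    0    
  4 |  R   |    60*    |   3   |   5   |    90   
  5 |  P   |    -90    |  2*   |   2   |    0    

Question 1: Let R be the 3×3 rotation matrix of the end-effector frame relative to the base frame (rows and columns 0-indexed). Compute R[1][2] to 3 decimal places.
End-effector z-axis (col 2 of R) = (-0.0000,-0.2588,-0.9659)
R[1][2] = -0.2588

-0.259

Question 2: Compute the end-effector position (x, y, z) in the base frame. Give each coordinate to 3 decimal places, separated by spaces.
0.121 -8.761 -2.173

after link 1: o_1 = (2.1213, 2.1213, 2.0000)
after link 2: o_2 = (2.1213, 0.1213, 2.0000)
after link 3: o_3 = (1.1213, -3.4142, -1.5355)
after link 4: o_4 = (-1.8787, -8.2438, -0.2414)
after link 5: o_5 = (0.1213, -8.7615, -2.1733)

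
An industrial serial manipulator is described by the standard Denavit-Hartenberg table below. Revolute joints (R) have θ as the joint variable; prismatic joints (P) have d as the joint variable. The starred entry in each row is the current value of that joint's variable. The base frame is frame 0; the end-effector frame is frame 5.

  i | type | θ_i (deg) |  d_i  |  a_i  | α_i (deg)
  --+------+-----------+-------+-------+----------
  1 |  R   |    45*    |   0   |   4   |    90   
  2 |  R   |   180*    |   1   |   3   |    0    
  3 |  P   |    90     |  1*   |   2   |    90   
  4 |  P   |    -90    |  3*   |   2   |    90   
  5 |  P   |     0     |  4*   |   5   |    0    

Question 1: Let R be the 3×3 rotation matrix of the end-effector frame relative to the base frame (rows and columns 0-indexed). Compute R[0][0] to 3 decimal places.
-0.707

End-effector x-axis (col 0 of R) = (-0.7071,0.7071,-0.0000)
R[0][0] = -0.7071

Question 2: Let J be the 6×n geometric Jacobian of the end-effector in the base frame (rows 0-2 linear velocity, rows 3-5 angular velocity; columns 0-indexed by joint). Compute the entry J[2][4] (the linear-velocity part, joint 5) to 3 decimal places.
1.000

prismatic axis z_4 = (0.0000,0.0000,1.0000)
J_v[:, 4] = z_4; J_ω[:, 4] = (0,0,0)
entry J[2][4] = 1.0000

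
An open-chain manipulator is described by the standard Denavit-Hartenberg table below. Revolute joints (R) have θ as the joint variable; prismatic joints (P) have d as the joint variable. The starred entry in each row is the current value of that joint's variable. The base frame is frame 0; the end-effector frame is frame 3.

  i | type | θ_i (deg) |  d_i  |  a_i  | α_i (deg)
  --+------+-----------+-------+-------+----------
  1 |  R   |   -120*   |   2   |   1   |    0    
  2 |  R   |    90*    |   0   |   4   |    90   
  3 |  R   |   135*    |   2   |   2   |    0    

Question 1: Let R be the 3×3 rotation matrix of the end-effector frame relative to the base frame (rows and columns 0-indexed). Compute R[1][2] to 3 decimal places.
End-effector z-axis (col 2 of R) = (-0.5000,-0.8660,0.0000)
R[1][2] = -0.8660

-0.866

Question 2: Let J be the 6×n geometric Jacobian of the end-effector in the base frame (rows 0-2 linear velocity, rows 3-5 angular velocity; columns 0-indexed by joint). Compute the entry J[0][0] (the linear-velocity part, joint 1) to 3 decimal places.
3.891

axis z_0 = ẑ; lever o_n−o_0 = (0.7394,-3.8910,3.4142)
cross product → J_v[:, 0] = (3.8910,0.7394,-0.0000)
J_ω[:, 0] = z_0
entry J[0][0] = 3.8910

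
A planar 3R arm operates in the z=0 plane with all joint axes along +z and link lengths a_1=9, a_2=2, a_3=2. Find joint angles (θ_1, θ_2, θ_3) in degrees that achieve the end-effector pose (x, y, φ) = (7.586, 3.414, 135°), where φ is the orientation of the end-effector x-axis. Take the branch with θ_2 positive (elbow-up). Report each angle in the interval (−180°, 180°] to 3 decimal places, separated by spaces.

-0.001 89.995 45.006

wrist centre = target − a_3·(cos φ, sin φ) = (9.0002, 1.9998)
cos θ_2 = (85.0030−9²−2²)/(2·9·2) = 0.0001; θ_2 = 89.9952° (elbow-up)
β = atan2(1.9998,9.0002) = 12.5272°; ψ = atan2(2.0000,9.0002) = 12.5286°
θ_1 = β − ψ = -0.0014°
θ_3 = φ − θ_1 − θ_2 = 45.0061° (wrapped to (-180°,180°])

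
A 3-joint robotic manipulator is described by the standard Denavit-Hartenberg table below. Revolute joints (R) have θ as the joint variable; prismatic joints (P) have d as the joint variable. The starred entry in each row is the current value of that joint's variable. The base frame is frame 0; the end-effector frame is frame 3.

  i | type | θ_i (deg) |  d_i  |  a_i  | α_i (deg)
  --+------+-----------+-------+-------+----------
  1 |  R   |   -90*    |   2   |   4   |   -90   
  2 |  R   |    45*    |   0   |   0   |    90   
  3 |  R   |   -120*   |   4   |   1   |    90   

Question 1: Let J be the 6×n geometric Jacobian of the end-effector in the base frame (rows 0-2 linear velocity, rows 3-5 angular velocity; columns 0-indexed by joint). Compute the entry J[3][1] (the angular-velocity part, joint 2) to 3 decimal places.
axis z_1 = (1.0000,0.0000,0.0000); lever o_n−o_1 = (-0.8660,-2.4749,3.1820)
cross product → J_v[:, 1] = (0.0000,-3.1820,-2.4749)
J_ω[:, 1] = z_1
entry J[3][1] = 1.0000

1.000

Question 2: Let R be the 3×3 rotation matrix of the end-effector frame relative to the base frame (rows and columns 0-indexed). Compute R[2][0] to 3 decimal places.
0.354

End-effector x-axis (col 0 of R) = (-0.8660,0.3536,0.3536)
R[2][0] = 0.3536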